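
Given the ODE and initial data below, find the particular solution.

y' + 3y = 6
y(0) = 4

General solution: y = 2 + Ce^(-3x)
Applying y(0) = 4: C = 4 - 2 = 2
Particular solution: y = 2 + 2e^(-3x)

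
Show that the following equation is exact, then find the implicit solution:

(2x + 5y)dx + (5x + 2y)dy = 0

Verify exactness: ∂M/∂y = ∂N/∂x ✓
Find F(x,y) such that ∂F/∂x = M, ∂F/∂y = N
Solution: x² + 5xy + y² = C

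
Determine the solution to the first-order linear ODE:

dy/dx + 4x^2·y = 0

Using integrating factor method:

General solution: y = Ce^(-4x^3/3)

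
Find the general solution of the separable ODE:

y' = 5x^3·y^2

Separating variables and integrating:
-1/y = 5x^4/4 + C

General solution: y^-1 = (-5/4)x^4 + C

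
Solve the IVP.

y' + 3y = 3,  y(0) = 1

General solution: y = 1 + Ce^(-3x)
Applying y(0) = 1: C = 1 - 1 = 0
Particular solution: y = 1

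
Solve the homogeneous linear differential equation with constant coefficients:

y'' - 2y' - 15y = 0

Characteristic equation: r² - 2r - 15 = 0
Roots: r = 5, -3 (distinct real)
General solution: y = C₁e^(5x) + C₂e^(-3x)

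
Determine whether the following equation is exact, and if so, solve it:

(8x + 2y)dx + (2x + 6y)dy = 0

Verify exactness: ∂M/∂y = ∂N/∂x ✓
Find F(x,y) such that ∂F/∂x = M, ∂F/∂y = N
Solution: 4x² + 2xy + 3y² = C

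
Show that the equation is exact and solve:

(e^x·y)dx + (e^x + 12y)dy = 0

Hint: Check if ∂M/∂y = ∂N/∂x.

Verify exactness: ∂M/∂y = ∂N/∂x ✓
Find F(x,y) such that ∂F/∂x = M, ∂F/∂y = N
Solution: e^x·y + 6y² = C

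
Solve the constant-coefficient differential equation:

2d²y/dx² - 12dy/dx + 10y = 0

Characteristic equation: 2r² - 12r + 10 = 0
Divide by 2: r² - 6r + 5 = 0
Roots: r = 1, 5 (distinct real)
General solution: y = C₁e^x + C₂e^(5x)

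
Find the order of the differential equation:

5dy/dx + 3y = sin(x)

The order is 1 (highest derivative is of order 1).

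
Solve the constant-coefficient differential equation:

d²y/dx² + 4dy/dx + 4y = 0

Characteristic equation: r² + 4r + 4 = 0
Factored: (r + 2)² = 0
Repeated root: r = -2
General solution: y = (C₁ + C₂x)e^(-2x)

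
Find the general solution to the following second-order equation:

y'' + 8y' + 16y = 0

Characteristic equation: r² + 8r + 16 = 0
Factored: (r + 4)² = 0
Repeated root: r = -4
General solution: y = (C₁ + C₂x)e^(-4x)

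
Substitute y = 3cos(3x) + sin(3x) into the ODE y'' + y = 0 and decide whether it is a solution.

Verification:
y'' = -27cos(3x) - 9sin(3x)
y'' + y ≠ 0 (frequency mismatch: got 9 instead of 1)

No, it is not a solution.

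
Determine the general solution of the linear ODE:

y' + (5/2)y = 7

Using integrating factor method:

General solution: y = 14/5 + Ce^(-5x/2)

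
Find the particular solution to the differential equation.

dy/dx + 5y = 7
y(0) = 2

General solution: y = 7/5 + Ce^(-5x)
Applying y(0) = 2: C = 2 - 7/5 = 3/5
Particular solution: y = 7/5 + (3/5)e^(-5x)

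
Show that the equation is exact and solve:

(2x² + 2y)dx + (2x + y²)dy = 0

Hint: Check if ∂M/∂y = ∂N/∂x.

Verify exactness: ∂M/∂y = ∂N/∂x ✓
Find F(x,y) such that ∂F/∂x = M, ∂F/∂y = N
Solution: 2x³/3 + 2xy + y³/3 = C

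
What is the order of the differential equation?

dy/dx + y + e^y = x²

The order is 1 (highest derivative is of order 1).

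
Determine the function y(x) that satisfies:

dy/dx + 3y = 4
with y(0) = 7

General solution: y = 4/3 + Ce^(-3x)
Applying y(0) = 7: C = 7 - 4/3 = 17/3
Particular solution: y = 4/3 + (17/3)e^(-3x)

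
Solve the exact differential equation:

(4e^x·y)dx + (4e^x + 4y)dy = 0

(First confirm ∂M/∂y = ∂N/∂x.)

Verify exactness: ∂M/∂y = ∂N/∂x ✓
Find F(x,y) such that ∂F/∂x = M, ∂F/∂y = N
Solution: 4e^x·y + 2y² = C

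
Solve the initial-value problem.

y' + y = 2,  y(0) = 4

General solution: y = 2 + Ce^(-x)
Applying y(0) = 4: C = 4 - 2 = 2
Particular solution: y = 2 + 2e^(-x)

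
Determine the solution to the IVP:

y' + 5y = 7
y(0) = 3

General solution: y = 7/5 + Ce^(-5x)
Applying y(0) = 3: C = 3 - 7/5 = 8/5
Particular solution: y = 7/5 + (8/5)e^(-5x)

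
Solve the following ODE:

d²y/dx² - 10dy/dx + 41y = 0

Characteristic equation: r² - 10r + 41 = 0
Roots: r = 5 ± 4i (complex conjugates)
General solution: y = e^(5x)(C₁cos(4x) + C₂sin(4x))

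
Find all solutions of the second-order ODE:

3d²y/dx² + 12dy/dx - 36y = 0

Characteristic equation: 3r² + 12r - 36 = 0
Divide by 3: r² + 4r - 12 = 0
Roots: r = 2, -6 (distinct real)
General solution: y = C₁e^(2x) + C₂e^(-6x)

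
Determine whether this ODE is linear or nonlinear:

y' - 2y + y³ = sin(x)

Nonlinear (y³ term)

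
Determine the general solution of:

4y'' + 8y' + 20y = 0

Characteristic equation: 4r² + 8r + 20 = 0
Divide by 4: r² + 2r + 5 = 0
Roots: r = -1 ± 2i (complex conjugates)
General solution: y = e^(-x)(C₁cos(2x) + C₂sin(2x))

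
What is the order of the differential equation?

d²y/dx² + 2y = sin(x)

The order is 2 (highest derivative is of order 2).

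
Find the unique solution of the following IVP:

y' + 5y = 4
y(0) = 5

General solution: y = 4/5 + Ce^(-5x)
Applying y(0) = 5: C = 5 - 4/5 = 21/5
Particular solution: y = 4/5 + (21/5)e^(-5x)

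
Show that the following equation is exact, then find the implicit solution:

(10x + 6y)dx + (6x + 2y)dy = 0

Verify exactness: ∂M/∂y = ∂N/∂x ✓
Find F(x,y) such that ∂F/∂x = M, ∂F/∂y = N
Solution: 5x² + 6xy + y² = C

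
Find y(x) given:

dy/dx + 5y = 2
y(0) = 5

General solution: y = 2/5 + Ce^(-5x)
Applying y(0) = 5: C = 5 - 2/5 = 23/5
Particular solution: y = 2/5 + (23/5)e^(-5x)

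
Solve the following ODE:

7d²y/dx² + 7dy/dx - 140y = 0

Characteristic equation: 7r² + 7r - 140 = 0
Divide by 7: r² + r - 20 = 0
Roots: r = 4, -5 (distinct real)
General solution: y = C₁e^(4x) + C₂e^(-5x)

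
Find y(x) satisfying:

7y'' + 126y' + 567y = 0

Characteristic equation: 7r² + 126r + 567 = 0
Divide by 7: r² + 18r + 81 = 0
Factored: (r + 9)² = 0
Repeated root: r = -9
General solution: y = (C₁ + C₂x)e^(-9x)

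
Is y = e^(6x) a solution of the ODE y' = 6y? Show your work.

Verification:
y = e^(6x)
y' = 6e^(6x)
6y = 6e^(6x)
y' = 6y ✓

Yes, it is a solution.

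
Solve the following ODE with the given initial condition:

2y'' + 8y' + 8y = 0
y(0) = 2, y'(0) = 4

General solution: y = (C₁ + C₂x)e^(-2x)
Repeated root r = -2
Applying ICs: C₁ = 2, C₂ = 8
Particular solution: y = (2 + 8x)e^(-2x)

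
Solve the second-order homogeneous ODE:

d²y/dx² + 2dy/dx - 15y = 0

Characteristic equation: r² + 2r - 15 = 0
Roots: r = 3, -5 (distinct real)
General solution: y = C₁e^(3x) + C₂e^(-5x)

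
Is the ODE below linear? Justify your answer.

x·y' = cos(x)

Yes. Linear (y and its derivatives appear to the first power only, no products of y terms)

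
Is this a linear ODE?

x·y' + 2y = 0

Yes. Linear (y and its derivatives appear to the first power only, no products of y terms)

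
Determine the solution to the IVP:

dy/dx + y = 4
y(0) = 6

General solution: y = 4 + Ce^(-x)
Applying y(0) = 6: C = 6 - 4 = 2
Particular solution: y = 4 + 2e^(-x)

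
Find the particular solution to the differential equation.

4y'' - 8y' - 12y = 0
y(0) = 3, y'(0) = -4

General solution: y = C₁e^(3x) + C₂e^(-x)
Applying ICs: C₁ = -1/4, C₂ = 13/4
Particular solution: y = -(1/4)e^(3x) + (13/4)e^(-x)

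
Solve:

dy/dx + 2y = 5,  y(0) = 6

General solution: y = 5/2 + Ce^(-2x)
Applying y(0) = 6: C = 6 - 5/2 = 7/2
Particular solution: y = 5/2 + (7/2)e^(-2x)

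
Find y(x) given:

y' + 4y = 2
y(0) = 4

General solution: y = 1/2 + Ce^(-4x)
Applying y(0) = 4: C = 4 - 1/2 = 7/2
Particular solution: y = 1/2 + (7/2)e^(-4x)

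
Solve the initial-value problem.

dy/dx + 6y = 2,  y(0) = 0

General solution: y = 1/3 + Ce^(-6x)
Applying y(0) = 0: C = 0 - 1/3 = -1/3
Particular solution: y = 1/3 - (1/3)e^(-6x)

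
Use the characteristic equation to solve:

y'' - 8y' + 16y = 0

Characteristic equation: r² - 8r + 16 = 0
Factored: (r - 4)² = 0
Repeated root: r = 4
General solution: y = (C₁ + C₂x)e^(4x)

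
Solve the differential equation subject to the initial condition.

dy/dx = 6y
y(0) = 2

General solution: y = Ce^(6x)
Applying IC y(0) = 2:
Particular solution: y = 2e^(6x)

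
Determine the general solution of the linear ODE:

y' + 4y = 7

Using integrating factor method:

General solution: y = 7/4 + Ce^(-4x)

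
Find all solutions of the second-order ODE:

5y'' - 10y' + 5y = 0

Characteristic equation: 5r² - 10r + 5 = 0
Divide by 5: r² - 2r + 1 = 0
Factored: (r - 1)² = 0
Repeated root: r = 1
General solution: y = (C₁ + C₂x)e^x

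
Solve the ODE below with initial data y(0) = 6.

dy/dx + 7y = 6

General solution: y = 6/7 + Ce^(-7x)
Applying y(0) = 6: C = 6 - 6/7 = 36/7
Particular solution: y = 6/7 + (36/7)e^(-7x)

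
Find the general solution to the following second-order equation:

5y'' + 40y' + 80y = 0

Characteristic equation: 5r² + 40r + 80 = 0
Divide by 5: r² + 8r + 16 = 0
Factored: (r + 4)² = 0
Repeated root: r = -4
General solution: y = (C₁ + C₂x)e^(-4x)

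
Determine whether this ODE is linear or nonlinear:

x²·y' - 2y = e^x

Linear (y and its derivatives appear to the first power only, no products of y terms)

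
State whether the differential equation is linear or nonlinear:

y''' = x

Linear (y and its derivatives appear to the first power only, no products of y terms)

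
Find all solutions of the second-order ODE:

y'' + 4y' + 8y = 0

Characteristic equation: r² + 4r + 8 = 0
Roots: r = -2 ± 2i (complex conjugates)
General solution: y = e^(-2x)(C₁cos(2x) + C₂sin(2x))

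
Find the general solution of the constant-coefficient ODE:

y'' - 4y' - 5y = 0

Characteristic equation: r² - 4r - 5 = 0
Roots: r = 5, -1 (distinct real)
General solution: y = C₁e^(5x) + C₂e^(-x)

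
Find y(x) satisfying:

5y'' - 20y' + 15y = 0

Characteristic equation: 5r² - 20r + 15 = 0
Divide by 5: r² - 4r + 3 = 0
Roots: r = 1, 3 (distinct real)
General solution: y = C₁e^x + C₂e^(3x)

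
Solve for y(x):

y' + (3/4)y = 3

Using integrating factor method:

General solution: y = 4 + Ce^(-3x/4)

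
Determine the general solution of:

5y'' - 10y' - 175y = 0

Characteristic equation: 5r² - 10r - 175 = 0
Divide by 5: r² - 2r - 35 = 0
Roots: r = 7, -5 (distinct real)
General solution: y = C₁e^(7x) + C₂e^(-5x)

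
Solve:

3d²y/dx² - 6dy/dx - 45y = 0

Characteristic equation: 3r² - 6r - 45 = 0
Divide by 3: r² - 2r - 15 = 0
Roots: r = 5, -3 (distinct real)
General solution: y = C₁e^(5x) + C₂e^(-3x)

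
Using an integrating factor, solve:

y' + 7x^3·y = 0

Using integrating factor method:

General solution: y = Ce^(-7x^4/4)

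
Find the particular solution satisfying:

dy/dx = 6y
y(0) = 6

General solution: y = Ce^(6x)
Applying IC y(0) = 6:
Particular solution: y = 6e^(6x)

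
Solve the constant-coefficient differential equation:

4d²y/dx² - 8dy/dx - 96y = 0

Characteristic equation: 4r² - 8r - 96 = 0
Divide by 4: r² - 2r - 24 = 0
Roots: r = 6, -4 (distinct real)
General solution: y = C₁e^(6x) + C₂e^(-4x)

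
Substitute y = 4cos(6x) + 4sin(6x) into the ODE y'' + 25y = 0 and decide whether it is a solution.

Verification:
y'' = -144cos(6x) - 144sin(6x)
y'' + 25y ≠ 0 (frequency mismatch: got 36 instead of 25)

No, it is not a solution.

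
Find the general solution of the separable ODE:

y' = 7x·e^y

Separating variables and integrating:
-e^(-y) = 7x²/2 + C

General solution: y = -ln(C - 7x²/2)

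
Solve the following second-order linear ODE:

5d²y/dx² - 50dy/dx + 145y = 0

Characteristic equation: 5r² - 50r + 145 = 0
Divide by 5: r² - 10r + 29 = 0
Roots: r = 5 ± 2i (complex conjugates)
General solution: y = e^(5x)(C₁cos(2x) + C₂sin(2x))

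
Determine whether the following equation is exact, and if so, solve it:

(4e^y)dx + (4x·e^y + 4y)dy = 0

Verify exactness: ∂M/∂y = ∂N/∂x ✓
Find F(x,y) such that ∂F/∂x = M, ∂F/∂y = N
Solution: 4x·e^y + 2y² = C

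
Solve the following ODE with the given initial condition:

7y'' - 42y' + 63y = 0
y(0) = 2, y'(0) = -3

General solution: y = (C₁ + C₂x)e^(3x)
Repeated root r = 3
Applying ICs: C₁ = 2, C₂ = -9
Particular solution: y = (2 - 9x)e^(3x)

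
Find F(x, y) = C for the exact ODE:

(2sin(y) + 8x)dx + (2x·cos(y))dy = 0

Verify exactness: ∂M/∂y = ∂N/∂x ✓
Find F(x,y) such that ∂F/∂x = M, ∂F/∂y = N
Solution: 2x·sin(y) + 4x² = C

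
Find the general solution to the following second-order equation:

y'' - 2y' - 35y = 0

Characteristic equation: r² - 2r - 35 = 0
Roots: r = 7, -5 (distinct real)
General solution: y = C₁e^(7x) + C₂e^(-5x)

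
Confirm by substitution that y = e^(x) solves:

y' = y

Verification:
y = e^(x)
y' = e^(x)
y = e^(x)
y' = y ✓

Yes, it is a solution.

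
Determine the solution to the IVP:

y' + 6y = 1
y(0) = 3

General solution: y = 1/6 + Ce^(-6x)
Applying y(0) = 3: C = 3 - 1/6 = 17/6
Particular solution: y = 1/6 + (17/6)e^(-6x)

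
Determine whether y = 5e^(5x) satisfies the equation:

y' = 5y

Verification:
y = 5e^(5x)
y' = 25e^(5x)
5y = 25e^(5x)
y' = 5y ✓

Yes, it is a solution.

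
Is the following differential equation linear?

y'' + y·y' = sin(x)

No. Nonlinear (product y·y')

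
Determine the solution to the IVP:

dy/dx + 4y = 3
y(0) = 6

General solution: y = 3/4 + Ce^(-4x)
Applying y(0) = 6: C = 6 - 3/4 = 21/4
Particular solution: y = 3/4 + (21/4)e^(-4x)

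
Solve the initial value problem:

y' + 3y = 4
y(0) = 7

General solution: y = 4/3 + Ce^(-3x)
Applying y(0) = 7: C = 7 - 4/3 = 17/3
Particular solution: y = 4/3 + (17/3)e^(-3x)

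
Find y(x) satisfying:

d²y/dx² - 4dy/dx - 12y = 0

Characteristic equation: r² - 4r - 12 = 0
Roots: r = 6, -2 (distinct real)
General solution: y = C₁e^(6x) + C₂e^(-2x)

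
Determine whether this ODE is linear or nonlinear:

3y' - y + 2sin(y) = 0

Nonlinear (sin(y) is nonlinear in y)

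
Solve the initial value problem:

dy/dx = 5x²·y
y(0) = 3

General solution: y = Ce^(5x³/3)
Applying IC y(0) = 3:
Particular solution: y = 3e^(5x³/3)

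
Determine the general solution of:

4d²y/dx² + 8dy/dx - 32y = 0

Characteristic equation: 4r² + 8r - 32 = 0
Divide by 4: r² + 2r - 8 = 0
Roots: r = 2, -4 (distinct real)
General solution: y = C₁e^(2x) + C₂e^(-4x)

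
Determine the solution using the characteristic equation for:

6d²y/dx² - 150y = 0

Characteristic equation: 6r² - 150 = 0
Divide by 6: r² - 25 = 0
Roots: r = 5, -5 (distinct real)
General solution: y = C₁e^(5x) + C₂e^(-5x)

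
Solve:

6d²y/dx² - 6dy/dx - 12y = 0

Characteristic equation: 6r² - 6r - 12 = 0
Divide by 6: r² - r - 2 = 0
Roots: r = 2, -1 (distinct real)
General solution: y = C₁e^(2x) + C₂e^(-x)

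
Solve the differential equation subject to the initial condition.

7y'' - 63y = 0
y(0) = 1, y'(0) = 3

General solution: y = C₁e^(3x) + C₂e^(-3x)
Applying ICs: C₁ = 1, C₂ = 0
Particular solution: y = e^(3x)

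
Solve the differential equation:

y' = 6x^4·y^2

Separating variables and integrating:
-1/y = 6x^5/5 + C

General solution: y^-1 = (-6/5)x^5 + C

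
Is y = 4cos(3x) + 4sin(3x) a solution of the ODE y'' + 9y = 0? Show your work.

Verification:
y'' = -36cos(3x) - 36sin(3x)
y'' + 9y = 0 ✓

Yes, it is a solution.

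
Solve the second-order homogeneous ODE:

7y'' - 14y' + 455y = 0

Characteristic equation: 7r² - 14r + 455 = 0
Divide by 7: r² - 2r + 65 = 0
Roots: r = 1 ± 8i (complex conjugates)
General solution: y = e^x(C₁cos(8x) + C₂sin(8x))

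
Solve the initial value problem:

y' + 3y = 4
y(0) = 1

General solution: y = 4/3 + Ce^(-3x)
Applying y(0) = 1: C = 1 - 4/3 = -1/3
Particular solution: y = 4/3 - (1/3)e^(-3x)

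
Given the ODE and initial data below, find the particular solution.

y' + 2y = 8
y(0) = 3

General solution: y = 4 + Ce^(-2x)
Applying y(0) = 3: C = 3 - 4 = -1
Particular solution: y = 4 - e^(-2x)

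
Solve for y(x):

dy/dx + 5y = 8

Using integrating factor method:

General solution: y = 8/5 + Ce^(-5x)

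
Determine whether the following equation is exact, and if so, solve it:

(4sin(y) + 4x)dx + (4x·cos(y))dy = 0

Verify exactness: ∂M/∂y = ∂N/∂x ✓
Find F(x,y) such that ∂F/∂x = M, ∂F/∂y = N
Solution: 4x·sin(y) + 2x² = C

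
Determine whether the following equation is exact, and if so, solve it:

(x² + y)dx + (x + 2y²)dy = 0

Verify exactness: ∂M/∂y = ∂N/∂x ✓
Find F(x,y) such that ∂F/∂x = M, ∂F/∂y = N
Solution: x³/3 + xy + 2y³/3 = C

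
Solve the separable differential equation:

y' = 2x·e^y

Separating variables and integrating:
-e^(-y) = x² + C

General solution: y = -ln(C - x²)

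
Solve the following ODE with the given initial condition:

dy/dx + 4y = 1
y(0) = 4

General solution: y = 1/4 + Ce^(-4x)
Applying y(0) = 4: C = 4 - 1/4 = 15/4
Particular solution: y = 1/4 + (15/4)e^(-4x)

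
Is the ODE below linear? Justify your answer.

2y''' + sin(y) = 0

No. Nonlinear (sin(y) is nonlinear in y)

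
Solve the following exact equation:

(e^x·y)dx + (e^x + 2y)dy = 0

Verify exactness: ∂M/∂y = ∂N/∂x ✓
Find F(x,y) such that ∂F/∂x = M, ∂F/∂y = N
Solution: e^x·y + y² = C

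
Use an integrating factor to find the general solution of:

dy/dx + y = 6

Using integrating factor method:

General solution: y = 6 + Ce^(-x)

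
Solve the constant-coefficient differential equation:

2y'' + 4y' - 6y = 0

Characteristic equation: 2r² + 4r - 6 = 0
Divide by 2: r² + 2r - 3 = 0
Roots: r = 1, -3 (distinct real)
General solution: y = C₁e^x + C₂e^(-3x)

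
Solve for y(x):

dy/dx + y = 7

Using integrating factor method:

General solution: y = 7 + Ce^(-x)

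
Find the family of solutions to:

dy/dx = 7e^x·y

Separating variables and integrating:
ln|y| = 7e^x + C

General solution: y = Ce^(7e^x)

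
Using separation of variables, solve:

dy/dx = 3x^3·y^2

Separating variables and integrating:
-1/y = 3x^4/4 + C

General solution: y^-1 = (-3/4)x^4 + C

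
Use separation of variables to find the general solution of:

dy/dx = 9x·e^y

Separating variables and integrating:
-e^(-y) = 9x²/2 + C

General solution: y = -ln(C - 9x²/2)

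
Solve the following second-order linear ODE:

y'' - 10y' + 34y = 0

Characteristic equation: r² - 10r + 34 = 0
Roots: r = 5 ± 3i (complex conjugates)
General solution: y = e^(5x)(C₁cos(3x) + C₂sin(3x))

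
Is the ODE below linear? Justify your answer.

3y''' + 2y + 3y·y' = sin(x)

No. Nonlinear (product y·y')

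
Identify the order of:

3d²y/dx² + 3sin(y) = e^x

The order is 2 (highest derivative is of order 2).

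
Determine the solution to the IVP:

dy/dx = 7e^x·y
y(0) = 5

General solution: y = Ce^(7e^x)
Applying IC y(0) = 5:
Particular solution: y = 5e^(7(e^x - 1))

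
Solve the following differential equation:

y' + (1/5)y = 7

Using integrating factor method:

General solution: y = 35 + Ce^(-x/5)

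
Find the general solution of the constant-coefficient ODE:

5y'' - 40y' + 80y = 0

Characteristic equation: 5r² - 40r + 80 = 0
Divide by 5: r² - 8r + 16 = 0
Factored: (r - 4)² = 0
Repeated root: r = 4
General solution: y = (C₁ + C₂x)e^(4x)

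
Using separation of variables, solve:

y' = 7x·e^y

Separating variables and integrating:
-e^(-y) = 7x²/2 + C

General solution: y = -ln(C - 7x²/2)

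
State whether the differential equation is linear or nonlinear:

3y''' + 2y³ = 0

Nonlinear (y³ term)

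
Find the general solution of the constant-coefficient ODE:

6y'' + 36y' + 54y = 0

Characteristic equation: 6r² + 36r + 54 = 0
Divide by 6: r² + 6r + 9 = 0
Factored: (r + 3)² = 0
Repeated root: r = -3
General solution: y = (C₁ + C₂x)e^(-3x)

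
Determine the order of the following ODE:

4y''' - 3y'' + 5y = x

The order is 3 (highest derivative is of order 3).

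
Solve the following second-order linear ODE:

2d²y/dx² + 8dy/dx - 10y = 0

Characteristic equation: 2r² + 8r - 10 = 0
Divide by 2: r² + 4r - 5 = 0
Roots: r = 1, -5 (distinct real)
General solution: y = C₁e^x + C₂e^(-5x)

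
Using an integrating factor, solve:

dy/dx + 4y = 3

Using integrating factor method:

General solution: y = 3/4 + Ce^(-4x)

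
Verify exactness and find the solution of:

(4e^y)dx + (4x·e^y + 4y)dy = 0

Verify exactness: ∂M/∂y = ∂N/∂x ✓
Find F(x,y) such that ∂F/∂x = M, ∂F/∂y = N
Solution: 4x·e^y + 2y² = C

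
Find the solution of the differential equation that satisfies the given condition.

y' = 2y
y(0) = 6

General solution: y = Ce^(2x)
Applying IC y(0) = 6:
Particular solution: y = 6e^(2x)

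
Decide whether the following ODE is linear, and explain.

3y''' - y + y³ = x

Nonlinear (y³ term)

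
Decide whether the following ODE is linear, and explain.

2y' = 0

Linear (y and its derivatives appear to the first power only, no products of y terms)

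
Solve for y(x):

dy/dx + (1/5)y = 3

Using integrating factor method:

General solution: y = 15 + Ce^(-x/5)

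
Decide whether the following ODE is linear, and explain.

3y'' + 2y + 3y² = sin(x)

Nonlinear (y² term)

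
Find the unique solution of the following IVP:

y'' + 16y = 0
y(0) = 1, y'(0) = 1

General solution: y = C₁cos(4x) + C₂sin(4x)
Complex roots r = ±4i
Applying ICs: C₁ = 1, C₂ = 1/4
Particular solution: y = cos(4x) + (1/4)sin(4x)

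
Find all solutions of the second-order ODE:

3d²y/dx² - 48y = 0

Characteristic equation: 3r² - 48 = 0
Divide by 3: r² - 16 = 0
Roots: r = 4, -4 (distinct real)
General solution: y = C₁e^(4x) + C₂e^(-4x)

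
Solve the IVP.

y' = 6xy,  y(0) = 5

General solution: y = Ce^(3x²)
Applying IC y(0) = 5:
Particular solution: y = 5e^(3x²)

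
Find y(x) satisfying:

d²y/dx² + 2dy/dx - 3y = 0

Characteristic equation: r² + 2r - 3 = 0
Roots: r = 1, -3 (distinct real)
General solution: y = C₁e^x + C₂e^(-3x)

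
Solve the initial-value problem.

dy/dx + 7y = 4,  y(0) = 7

General solution: y = 4/7 + Ce^(-7x)
Applying y(0) = 7: C = 7 - 4/7 = 45/7
Particular solution: y = 4/7 + (45/7)e^(-7x)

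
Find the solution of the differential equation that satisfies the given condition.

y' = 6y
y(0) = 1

General solution: y = Ce^(6x)
Applying IC y(0) = 1:
Particular solution: y = e^(6x)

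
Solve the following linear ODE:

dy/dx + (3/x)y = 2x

Using integrating factor method:

General solution: y = (2/5)x^2 + Cx^(-3)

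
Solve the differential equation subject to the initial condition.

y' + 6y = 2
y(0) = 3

General solution: y = 1/3 + Ce^(-6x)
Applying y(0) = 3: C = 3 - 1/3 = 8/3
Particular solution: y = 1/3 + (8/3)e^(-6x)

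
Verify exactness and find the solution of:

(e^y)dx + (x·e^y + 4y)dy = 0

Verify exactness: ∂M/∂y = ∂N/∂x ✓
Find F(x,y) such that ∂F/∂x = M, ∂F/∂y = N
Solution: x·e^y + 2y² = C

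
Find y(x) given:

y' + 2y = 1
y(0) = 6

General solution: y = 1/2 + Ce^(-2x)
Applying y(0) = 6: C = 6 - 1/2 = 11/2
Particular solution: y = 1/2 + (11/2)e^(-2x)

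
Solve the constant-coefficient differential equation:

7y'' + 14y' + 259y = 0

Characteristic equation: 7r² + 14r + 259 = 0
Divide by 7: r² + 2r + 37 = 0
Roots: r = -1 ± 6i (complex conjugates)
General solution: y = e^(-x)(C₁cos(6x) + C₂sin(6x))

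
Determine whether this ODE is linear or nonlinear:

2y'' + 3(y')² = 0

Nonlinear ((y')² term)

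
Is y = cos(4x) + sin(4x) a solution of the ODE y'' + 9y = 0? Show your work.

Verification:
y'' = -16cos(4x) - 16sin(4x)
y'' + 9y ≠ 0 (frequency mismatch: got 16 instead of 9)

No, it is not a solution.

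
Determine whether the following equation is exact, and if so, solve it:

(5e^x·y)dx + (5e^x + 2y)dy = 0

Verify exactness: ∂M/∂y = ∂N/∂x ✓
Find F(x,y) such that ∂F/∂x = M, ∂F/∂y = N
Solution: 5e^x·y + y² = C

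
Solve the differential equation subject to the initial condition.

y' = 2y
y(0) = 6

General solution: y = Ce^(2x)
Applying IC y(0) = 6:
Particular solution: y = 6e^(2x)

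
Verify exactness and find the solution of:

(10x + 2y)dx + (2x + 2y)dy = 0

Verify exactness: ∂M/∂y = ∂N/∂x ✓
Find F(x,y) such that ∂F/∂x = M, ∂F/∂y = N
Solution: 5x² + 2xy + y² = C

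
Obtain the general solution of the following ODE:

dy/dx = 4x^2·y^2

Separating variables and integrating:
-1/y = 4x^3/3 + C

General solution: y^-1 = (-4/3)x^3 + C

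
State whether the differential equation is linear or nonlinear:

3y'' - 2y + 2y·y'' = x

Nonlinear (y·y'' term)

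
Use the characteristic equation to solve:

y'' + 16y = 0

Characteristic equation: r² + 16 = 0
Roots: r = ±4i (complex conjugates)
General solution: y = C₁cos(4x) + C₂sin(4x)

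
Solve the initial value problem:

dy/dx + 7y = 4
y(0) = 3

General solution: y = 4/7 + Ce^(-7x)
Applying y(0) = 3: C = 3 - 4/7 = 17/7
Particular solution: y = 4/7 + (17/7)e^(-7x)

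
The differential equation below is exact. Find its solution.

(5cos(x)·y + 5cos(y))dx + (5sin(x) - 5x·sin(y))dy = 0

Verify exactness: ∂M/∂y = ∂N/∂x ✓
Find F(x,y) such that ∂F/∂x = M, ∂F/∂y = N
Solution: 5sin(x)·y + 5x·cos(y) = C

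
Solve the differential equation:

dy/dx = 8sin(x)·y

Separating variables and integrating:
ln|y| = -8cos(x) + C

General solution: y = Ce^(-8cos(x))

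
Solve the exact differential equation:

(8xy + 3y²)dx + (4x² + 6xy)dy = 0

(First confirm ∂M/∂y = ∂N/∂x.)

Verify exactness: ∂M/∂y = ∂N/∂x ✓
Find F(x,y) such that ∂F/∂x = M, ∂F/∂y = N
Solution: 4x²y + 3xy² = C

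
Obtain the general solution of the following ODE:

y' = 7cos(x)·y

Separating variables and integrating:
ln|y| = 7sin(x) + C

General solution: y = Ce^(7sin(x))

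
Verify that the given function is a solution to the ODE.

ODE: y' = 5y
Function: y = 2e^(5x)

Verification:
y = 2e^(5x)
y' = 10e^(5x)
5y = 10e^(5x)
y' = 5y ✓

Yes, it is a solution.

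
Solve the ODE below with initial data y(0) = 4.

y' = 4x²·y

General solution: y = Ce^(4x³/3)
Applying IC y(0) = 4:
Particular solution: y = 4e^(4x³/3)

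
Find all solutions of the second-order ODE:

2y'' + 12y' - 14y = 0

Characteristic equation: 2r² + 12r - 14 = 0
Divide by 2: r² + 6r - 7 = 0
Roots: r = 1, -7 (distinct real)
General solution: y = C₁e^x + C₂e^(-7x)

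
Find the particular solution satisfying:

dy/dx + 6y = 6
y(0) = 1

General solution: y = 1 + Ce^(-6x)
Applying y(0) = 1: C = 1 - 1 = 0
Particular solution: y = 1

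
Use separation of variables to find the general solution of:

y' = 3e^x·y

Separating variables and integrating:
ln|y| = 3e^x + C

General solution: y = Ce^(3e^x)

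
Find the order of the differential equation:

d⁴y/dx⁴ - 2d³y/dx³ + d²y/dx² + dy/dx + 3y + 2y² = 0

The order is 4 (highest derivative is of order 4).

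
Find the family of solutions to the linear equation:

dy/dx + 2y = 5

Using integrating factor method:

General solution: y = 5/2 + Ce^(-2x)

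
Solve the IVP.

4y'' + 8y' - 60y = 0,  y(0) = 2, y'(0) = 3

General solution: y = C₁e^(3x) + C₂e^(-5x)
Applying ICs: C₁ = 13/8, C₂ = 3/8
Particular solution: y = (13/8)e^(3x) + (3/8)e^(-5x)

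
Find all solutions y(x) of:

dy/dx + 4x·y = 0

Using integrating factor method:

General solution: y = Ce^(-2x^2)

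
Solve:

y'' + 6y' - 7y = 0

Characteristic equation: r² + 6r - 7 = 0
Roots: r = 1, -7 (distinct real)
General solution: y = C₁e^x + C₂e^(-7x)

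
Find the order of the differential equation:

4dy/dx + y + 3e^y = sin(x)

The order is 1 (highest derivative is of order 1).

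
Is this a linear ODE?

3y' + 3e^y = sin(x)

No. Nonlinear (e^y is nonlinear in y)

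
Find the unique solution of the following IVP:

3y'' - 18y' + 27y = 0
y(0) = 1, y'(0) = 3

General solution: y = (C₁ + C₂x)e^(3x)
Repeated root r = 3
Applying ICs: C₁ = 1, C₂ = 0
Particular solution: y = e^(3x)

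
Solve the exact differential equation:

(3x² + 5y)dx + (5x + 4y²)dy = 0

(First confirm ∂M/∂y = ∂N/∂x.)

Verify exactness: ∂M/∂y = ∂N/∂x ✓
Find F(x,y) such that ∂F/∂x = M, ∂F/∂y = N
Solution: x³ + 5xy + 4y³/3 = C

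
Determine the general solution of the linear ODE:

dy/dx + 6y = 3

Using integrating factor method:

General solution: y = 1/2 + Ce^(-6x)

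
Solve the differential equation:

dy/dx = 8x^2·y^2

Separating variables and integrating:
-1/y = 8x^3/3 + C

General solution: y^-1 = (-8/3)x^3 + C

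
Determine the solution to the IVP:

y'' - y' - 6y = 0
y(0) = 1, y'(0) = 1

General solution: y = C₁e^(3x) + C₂e^(-2x)
Applying ICs: C₁ = 3/5, C₂ = 2/5
Particular solution: y = (3/5)e^(3x) + (2/5)e^(-2x)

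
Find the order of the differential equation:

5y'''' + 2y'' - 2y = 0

The order is 4 (highest derivative is of order 4).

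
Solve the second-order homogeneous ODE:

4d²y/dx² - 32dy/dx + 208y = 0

Characteristic equation: 4r² - 32r + 208 = 0
Divide by 4: r² - 8r + 52 = 0
Roots: r = 4 ± 6i (complex conjugates)
General solution: y = e^(4x)(C₁cos(6x) + C₂sin(6x))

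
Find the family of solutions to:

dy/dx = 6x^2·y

Separating variables and integrating:
ln|y| = 2x^3 + C

General solution: y = Ce^(2x^3)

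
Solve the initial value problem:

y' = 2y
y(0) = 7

General solution: y = Ce^(2x)
Applying IC y(0) = 7:
Particular solution: y = 7e^(2x)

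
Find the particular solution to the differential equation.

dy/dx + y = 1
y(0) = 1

General solution: y = 1 + Ce^(-x)
Applying y(0) = 1: C = 1 - 1 = 0
Particular solution: y = 1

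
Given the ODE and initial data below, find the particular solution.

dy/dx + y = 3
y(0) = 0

General solution: y = 3 + Ce^(-x)
Applying y(0) = 0: C = 0 - 3 = -3
Particular solution: y = 3 - 3e^(-x)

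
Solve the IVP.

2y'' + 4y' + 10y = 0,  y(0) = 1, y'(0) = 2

General solution: y = e^(-x)(C₁cos(2x) + C₂sin(2x))
Complex roots r = -1 ± 2i
Applying ICs: C₁ = 1, C₂ = 3/2
Particular solution: y = e^(-x)(cos(2x) + (3/2)sin(2x))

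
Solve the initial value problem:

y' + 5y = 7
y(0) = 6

General solution: y = 7/5 + Ce^(-5x)
Applying y(0) = 6: C = 6 - 7/5 = 23/5
Particular solution: y = 7/5 + (23/5)e^(-5x)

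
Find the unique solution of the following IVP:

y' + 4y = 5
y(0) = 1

General solution: y = 5/4 + Ce^(-4x)
Applying y(0) = 1: C = 1 - 5/4 = -1/4
Particular solution: y = 5/4 - (1/4)e^(-4x)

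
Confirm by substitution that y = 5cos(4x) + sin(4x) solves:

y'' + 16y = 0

Verification:
y'' = -80cos(4x) - 16sin(4x)
y'' + 16y = 0 ✓

Yes, it is a solution.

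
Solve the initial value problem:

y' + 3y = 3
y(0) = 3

General solution: y = 1 + Ce^(-3x)
Applying y(0) = 3: C = 3 - 1 = 2
Particular solution: y = 1 + 2e^(-3x)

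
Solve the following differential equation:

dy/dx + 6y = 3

Using integrating factor method:

General solution: y = 1/2 + Ce^(-6x)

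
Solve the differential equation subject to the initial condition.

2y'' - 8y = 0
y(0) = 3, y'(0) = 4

General solution: y = C₁e^(2x) + C₂e^(-2x)
Applying ICs: C₁ = 5/2, C₂ = 1/2
Particular solution: y = (5/2)e^(2x) + (1/2)e^(-2x)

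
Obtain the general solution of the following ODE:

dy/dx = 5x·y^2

Separating variables and integrating:
-1/y = 5x^2/2 + C

General solution: y^-1 = (-5/2)x^2 + C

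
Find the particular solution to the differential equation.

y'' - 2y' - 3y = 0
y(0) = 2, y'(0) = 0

General solution: y = C₁e^(3x) + C₂e^(-x)
Applying ICs: C₁ = 1/2, C₂ = 3/2
Particular solution: y = (1/2)e^(3x) + (3/2)e^(-x)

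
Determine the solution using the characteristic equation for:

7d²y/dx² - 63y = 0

Characteristic equation: 7r² - 63 = 0
Divide by 7: r² - 9 = 0
Roots: r = 3, -3 (distinct real)
General solution: y = C₁e^(3x) + C₂e^(-3x)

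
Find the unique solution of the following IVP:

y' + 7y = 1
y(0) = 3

General solution: y = 1/7 + Ce^(-7x)
Applying y(0) = 3: C = 3 - 1/7 = 20/7
Particular solution: y = 1/7 + (20/7)e^(-7x)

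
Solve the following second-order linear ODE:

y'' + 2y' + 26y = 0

Characteristic equation: r² + 2r + 26 = 0
Roots: r = -1 ± 5i (complex conjugates)
General solution: y = e^(-x)(C₁cos(5x) + C₂sin(5x))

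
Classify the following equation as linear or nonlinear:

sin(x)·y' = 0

Linear (y and its derivatives appear to the first power only, no products of y terms)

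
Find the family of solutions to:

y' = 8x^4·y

Separating variables and integrating:
ln|y| = 8x^5/5 + C

General solution: y = Ce^(8x^5/5)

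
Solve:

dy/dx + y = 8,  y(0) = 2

General solution: y = 8 + Ce^(-x)
Applying y(0) = 2: C = 2 - 8 = -6
Particular solution: y = 8 - 6e^(-x)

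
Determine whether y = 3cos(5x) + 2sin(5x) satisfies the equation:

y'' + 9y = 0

Verification:
y'' = -75cos(5x) - 50sin(5x)
y'' + 9y ≠ 0 (frequency mismatch: got 25 instead of 9)

No, it is not a solution.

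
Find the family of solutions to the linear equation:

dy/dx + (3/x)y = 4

Using integrating factor method:

General solution: y = x + Cx^(-3)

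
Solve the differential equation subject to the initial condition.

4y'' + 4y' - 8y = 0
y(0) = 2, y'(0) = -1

General solution: y = C₁e^x + C₂e^(-2x)
Applying ICs: C₁ = 1, C₂ = 1
Particular solution: y = e^x + e^(-2x)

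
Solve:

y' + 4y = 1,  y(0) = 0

General solution: y = 1/4 + Ce^(-4x)
Applying y(0) = 0: C = 0 - 1/4 = -1/4
Particular solution: y = 1/4 - (1/4)e^(-4x)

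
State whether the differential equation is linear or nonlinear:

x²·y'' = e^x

Linear (y and its derivatives appear to the first power only, no products of y terms)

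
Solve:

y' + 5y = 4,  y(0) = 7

General solution: y = 4/5 + Ce^(-5x)
Applying y(0) = 7: C = 7 - 4/5 = 31/5
Particular solution: y = 4/5 + (31/5)e^(-5x)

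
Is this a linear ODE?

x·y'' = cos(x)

Yes. Linear (y and its derivatives appear to the first power only, no products of y terms)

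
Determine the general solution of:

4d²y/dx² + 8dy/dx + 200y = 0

Characteristic equation: 4r² + 8r + 200 = 0
Divide by 4: r² + 2r + 50 = 0
Roots: r = -1 ± 7i (complex conjugates)
General solution: y = e^(-x)(C₁cos(7x) + C₂sin(7x))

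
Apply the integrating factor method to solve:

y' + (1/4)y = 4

Using integrating factor method:

General solution: y = 16 + Ce^(-x/4)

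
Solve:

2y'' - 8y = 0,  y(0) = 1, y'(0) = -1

General solution: y = C₁e^(2x) + C₂e^(-2x)
Applying ICs: C₁ = 1/4, C₂ = 3/4
Particular solution: y = (1/4)e^(2x) + (3/4)e^(-2x)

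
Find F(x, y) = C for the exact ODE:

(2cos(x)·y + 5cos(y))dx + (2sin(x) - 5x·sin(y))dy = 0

Verify exactness: ∂M/∂y = ∂N/∂x ✓
Find F(x,y) such that ∂F/∂x = M, ∂F/∂y = N
Solution: 2sin(x)·y + 5x·cos(y) = C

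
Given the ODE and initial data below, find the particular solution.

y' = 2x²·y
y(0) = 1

General solution: y = Ce^(2x³/3)
Applying IC y(0) = 1:
Particular solution: y = e^(2x³/3)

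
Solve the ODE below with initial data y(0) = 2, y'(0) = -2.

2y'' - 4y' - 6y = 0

General solution: y = C₁e^(3x) + C₂e^(-x)
Applying ICs: C₁ = 0, C₂ = 2
Particular solution: y = 2e^(-x)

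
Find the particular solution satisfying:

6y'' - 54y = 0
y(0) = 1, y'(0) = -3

General solution: y = C₁e^(3x) + C₂e^(-3x)
Applying ICs: C₁ = 0, C₂ = 1
Particular solution: y = e^(-3x)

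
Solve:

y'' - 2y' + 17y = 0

Characteristic equation: r² - 2r + 17 = 0
Roots: r = 1 ± 4i (complex conjugates)
General solution: y = e^x(C₁cos(4x) + C₂sin(4x))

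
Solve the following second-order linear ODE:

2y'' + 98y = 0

Characteristic equation: 2r² + 98 = 0
Divide by 2: r² + 49 = 0
Roots: r = ±7i (complex conjugates)
General solution: y = C₁cos(7x) + C₂sin(7x)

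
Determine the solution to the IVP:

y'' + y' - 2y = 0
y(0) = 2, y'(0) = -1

General solution: y = C₁e^x + C₂e^(-2x)
Applying ICs: C₁ = 1, C₂ = 1
Particular solution: y = e^x + e^(-2x)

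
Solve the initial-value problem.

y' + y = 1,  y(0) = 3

General solution: y = 1 + Ce^(-x)
Applying y(0) = 3: C = 3 - 1 = 2
Particular solution: y = 1 + 2e^(-x)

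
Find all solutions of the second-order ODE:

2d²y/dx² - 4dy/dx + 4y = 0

Characteristic equation: 2r² - 4r + 4 = 0
Divide by 2: r² - 2r + 2 = 0
Roots: r = 1 ± i (complex conjugates)
General solution: y = e^x(C₁cos(x) + C₂sin(x))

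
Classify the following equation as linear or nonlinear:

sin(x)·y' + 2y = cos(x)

Linear (y and its derivatives appear to the first power only, no products of y terms)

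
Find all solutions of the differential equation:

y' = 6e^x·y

Separating variables and integrating:
ln|y| = 6e^x + C

General solution: y = Ce^(6e^x)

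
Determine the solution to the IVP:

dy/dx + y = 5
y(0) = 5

General solution: y = 5 + Ce^(-x)
Applying y(0) = 5: C = 5 - 5 = 0
Particular solution: y = 5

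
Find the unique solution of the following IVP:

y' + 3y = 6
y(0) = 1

General solution: y = 2 + Ce^(-3x)
Applying y(0) = 1: C = 1 - 2 = -1
Particular solution: y = 2 - e^(-3x)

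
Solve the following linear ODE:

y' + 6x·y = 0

Using integrating factor method:

General solution: y = Ce^(-3x^2)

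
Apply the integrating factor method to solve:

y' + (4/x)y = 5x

Using integrating factor method:

General solution: y = (5/6)x^2 + Cx^(-4)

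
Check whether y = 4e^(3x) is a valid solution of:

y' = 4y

Verification:
y = 4e^(3x)
y' = 12e^(3x)
But 4y = 16e^(3x)
y' ≠ 4y — the derivative does not match

No, it is not a solution.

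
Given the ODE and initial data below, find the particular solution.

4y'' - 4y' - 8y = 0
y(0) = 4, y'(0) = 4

General solution: y = C₁e^(2x) + C₂e^(-x)
Applying ICs: C₁ = 8/3, C₂ = 4/3
Particular solution: y = (8/3)e^(2x) + (4/3)e^(-x)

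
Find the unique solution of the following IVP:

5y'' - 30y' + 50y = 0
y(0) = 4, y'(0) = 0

General solution: y = e^(3x)(C₁cos(x) + C₂sin(x))
Complex roots r = 3 ± i
Applying ICs: C₁ = 4, C₂ = -12
Particular solution: y = e^(3x)(4cos(x) - 12sin(x))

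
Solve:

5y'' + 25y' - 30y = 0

Characteristic equation: 5r² + 25r - 30 = 0
Divide by 5: r² + 5r - 6 = 0
Roots: r = 1, -6 (distinct real)
General solution: y = C₁e^x + C₂e^(-6x)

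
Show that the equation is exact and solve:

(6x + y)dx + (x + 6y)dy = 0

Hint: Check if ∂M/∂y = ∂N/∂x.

Verify exactness: ∂M/∂y = ∂N/∂x ✓
Find F(x,y) such that ∂F/∂x = M, ∂F/∂y = N
Solution: 3x² + xy + 3y² = C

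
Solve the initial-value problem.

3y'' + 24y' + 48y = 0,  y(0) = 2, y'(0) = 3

General solution: y = (C₁ + C₂x)e^(-4x)
Repeated root r = -4
Applying ICs: C₁ = 2, C₂ = 11
Particular solution: y = (2 + 11x)e^(-4x)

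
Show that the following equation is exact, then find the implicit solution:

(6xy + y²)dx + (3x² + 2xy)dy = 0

Verify exactness: ∂M/∂y = ∂N/∂x ✓
Find F(x,y) such that ∂F/∂x = M, ∂F/∂y = N
Solution: 3x²y + xy² = C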